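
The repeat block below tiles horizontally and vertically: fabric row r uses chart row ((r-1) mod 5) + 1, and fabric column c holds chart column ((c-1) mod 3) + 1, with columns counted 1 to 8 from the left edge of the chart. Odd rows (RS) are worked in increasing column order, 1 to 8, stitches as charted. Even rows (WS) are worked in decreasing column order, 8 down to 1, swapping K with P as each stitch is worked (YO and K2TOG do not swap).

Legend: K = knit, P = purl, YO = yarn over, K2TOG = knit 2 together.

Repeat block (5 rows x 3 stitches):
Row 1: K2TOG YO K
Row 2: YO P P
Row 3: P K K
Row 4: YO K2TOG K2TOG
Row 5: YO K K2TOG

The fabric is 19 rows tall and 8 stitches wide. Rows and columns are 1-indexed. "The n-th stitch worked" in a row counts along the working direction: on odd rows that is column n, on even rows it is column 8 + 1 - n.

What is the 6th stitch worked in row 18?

Stitch:
P

Derivation:
For row 18: chart row = ((18-1) mod 5) + 1 = 3; this is a WS (even) row.
Chart row 3 tiled across columns 1-8: P K K P K K P K
Wrong side: read the tiled row from column 8 down to 1 and exchange K with P (leave YO, K2TOG).
Row 18 as worked: P K P P K P P K
Counting 6 along the worked row gives P.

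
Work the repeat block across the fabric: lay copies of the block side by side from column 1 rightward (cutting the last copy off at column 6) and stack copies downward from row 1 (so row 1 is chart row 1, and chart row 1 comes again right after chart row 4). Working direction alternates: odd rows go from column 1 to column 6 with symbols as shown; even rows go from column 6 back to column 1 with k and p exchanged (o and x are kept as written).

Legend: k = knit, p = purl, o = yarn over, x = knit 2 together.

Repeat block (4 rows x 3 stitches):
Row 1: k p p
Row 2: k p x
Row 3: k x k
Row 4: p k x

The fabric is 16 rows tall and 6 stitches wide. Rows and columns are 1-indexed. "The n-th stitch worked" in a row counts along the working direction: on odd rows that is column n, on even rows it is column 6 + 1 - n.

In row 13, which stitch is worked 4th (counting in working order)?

Row 13 uses chart row ((13-1) mod 4)+1 = 1. Row 13 is odd, so RS.
Chart row 1 tiled across columns 1-6: k p p k p p
RS row: no reversal, no swap; stitch n worked = column n.
Stitch 4 in working order -> k

== STITCH ==
k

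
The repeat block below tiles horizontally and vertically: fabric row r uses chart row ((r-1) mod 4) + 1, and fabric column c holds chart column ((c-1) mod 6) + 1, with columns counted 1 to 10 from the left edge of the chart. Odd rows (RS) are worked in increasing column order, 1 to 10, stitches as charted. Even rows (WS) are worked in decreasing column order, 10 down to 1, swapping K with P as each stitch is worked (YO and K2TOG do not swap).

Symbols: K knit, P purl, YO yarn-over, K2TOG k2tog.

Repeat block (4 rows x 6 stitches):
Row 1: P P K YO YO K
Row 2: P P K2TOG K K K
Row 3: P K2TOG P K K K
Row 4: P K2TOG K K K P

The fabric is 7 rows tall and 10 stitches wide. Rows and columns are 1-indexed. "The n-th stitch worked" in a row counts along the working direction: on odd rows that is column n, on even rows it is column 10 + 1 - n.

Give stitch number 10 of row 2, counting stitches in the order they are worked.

Row 2: (2-1) mod 4 = 1, so use chart row 2. Even row -> WS.
Chart row 2 tiled across columns 1-10: P P K2TOG K K K P P K2TOG K
WS row: flip the tiled sequence (start at column 10) and apply K<->P; YO and K2TOG stay.
Row 2 as worked: P K2TOG K K P P P K2TOG K K
Counting 10 along the worked row gives K.

== STITCH ==
K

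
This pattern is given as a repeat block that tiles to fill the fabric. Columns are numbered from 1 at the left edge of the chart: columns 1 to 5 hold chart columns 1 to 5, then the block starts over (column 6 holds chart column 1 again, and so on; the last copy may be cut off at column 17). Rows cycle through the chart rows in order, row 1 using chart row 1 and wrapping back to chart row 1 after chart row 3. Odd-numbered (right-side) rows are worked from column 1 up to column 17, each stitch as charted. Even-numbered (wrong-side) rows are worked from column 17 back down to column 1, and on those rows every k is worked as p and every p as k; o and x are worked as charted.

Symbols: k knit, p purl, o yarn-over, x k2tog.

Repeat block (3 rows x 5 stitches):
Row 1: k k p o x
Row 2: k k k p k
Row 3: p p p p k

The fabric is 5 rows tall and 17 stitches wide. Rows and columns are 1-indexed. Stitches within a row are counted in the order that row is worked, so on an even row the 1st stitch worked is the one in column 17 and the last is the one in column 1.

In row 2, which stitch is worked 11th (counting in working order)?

== STITCH ==
p

Derivation:
Row 2: (2-1) mod 3 = 1, so use chart row 2. Even row -> WS.
Chart row 2 tiled across columns 1-17: k k k p k k k k p k k k k p k k k
WS: work from column 17 back to column 1 (reverse the tiled row), swapping k<->p (o and x unchanged).
Row 2 as worked: p p p k p p p p k p p p p k p p p
Counting 11 along the worked row gives p.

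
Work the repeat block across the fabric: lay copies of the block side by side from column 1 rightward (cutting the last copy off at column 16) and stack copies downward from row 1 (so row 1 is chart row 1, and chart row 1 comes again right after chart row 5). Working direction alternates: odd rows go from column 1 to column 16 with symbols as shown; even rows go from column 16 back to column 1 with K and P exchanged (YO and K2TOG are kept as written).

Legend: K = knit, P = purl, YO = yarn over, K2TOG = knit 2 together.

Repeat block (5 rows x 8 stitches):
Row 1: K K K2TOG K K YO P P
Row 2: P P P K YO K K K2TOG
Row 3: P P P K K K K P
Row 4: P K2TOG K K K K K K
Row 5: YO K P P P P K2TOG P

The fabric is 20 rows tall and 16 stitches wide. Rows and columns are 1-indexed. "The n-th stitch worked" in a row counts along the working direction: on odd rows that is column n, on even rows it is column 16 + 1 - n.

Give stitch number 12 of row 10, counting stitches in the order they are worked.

== STITCH ==
K

Derivation:
Row 10 uses chart row ((10-1) mod 5)+1 = 5. Row 10 is even, so WS.
Chart row 5 tiled across columns 1-16: YO K P P P P K2TOG P YO K P P P P K2TOG P
WS row: flip the tiled sequence (start at column 16) and apply K<->P; YO and K2TOG stay.
Row 10 as worked: K K2TOG K K K K P YO K K2TOG K K K K P YO
Stitch 12 in working order -> K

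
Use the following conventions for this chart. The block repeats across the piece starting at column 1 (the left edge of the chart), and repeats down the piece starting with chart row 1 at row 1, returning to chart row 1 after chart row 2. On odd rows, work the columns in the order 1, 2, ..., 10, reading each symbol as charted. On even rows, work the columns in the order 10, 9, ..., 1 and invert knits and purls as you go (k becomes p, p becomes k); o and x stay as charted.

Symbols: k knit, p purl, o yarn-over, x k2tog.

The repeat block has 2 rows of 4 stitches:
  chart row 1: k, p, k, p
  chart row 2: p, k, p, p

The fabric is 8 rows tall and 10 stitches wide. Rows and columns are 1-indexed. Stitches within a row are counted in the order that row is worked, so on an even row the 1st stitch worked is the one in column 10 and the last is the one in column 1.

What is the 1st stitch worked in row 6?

== STITCH ==
p

Derivation:
Row 6: (6-1) mod 2 = 1, so use chart row 2. Even row -> WS.
Chart row 2 tiled across columns 1-10: p k p p p k p p p k
WS row: flip the tiled sequence (start at column 10) and apply k<->p; o and x stay.
Row 6 as worked: p k k k p k k k p k
The 1st stitch worked is p.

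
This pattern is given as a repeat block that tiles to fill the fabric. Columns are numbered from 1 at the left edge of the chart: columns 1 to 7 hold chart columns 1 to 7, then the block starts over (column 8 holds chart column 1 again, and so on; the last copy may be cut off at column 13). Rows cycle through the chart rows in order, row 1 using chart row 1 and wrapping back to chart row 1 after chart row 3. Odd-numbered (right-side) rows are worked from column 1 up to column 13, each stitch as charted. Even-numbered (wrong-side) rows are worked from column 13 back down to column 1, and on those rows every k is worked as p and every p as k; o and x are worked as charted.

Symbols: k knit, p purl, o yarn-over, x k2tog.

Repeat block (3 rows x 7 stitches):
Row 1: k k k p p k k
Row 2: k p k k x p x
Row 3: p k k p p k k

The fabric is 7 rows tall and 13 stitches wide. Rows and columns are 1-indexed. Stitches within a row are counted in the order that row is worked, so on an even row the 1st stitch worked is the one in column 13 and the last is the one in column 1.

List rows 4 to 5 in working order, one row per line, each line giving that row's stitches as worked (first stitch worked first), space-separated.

Rows as worked:
p k k p p p p p k k p p p
k p k k x p x k p k k x p

Derivation:
Row 4: chart row 1, WS - tiled (columns 1-13): k k k p p k k k k k p p k; work from column 13 back to 1 with k<->p swapped.
Row 5: chart row 2, RS - tile across columns 1-13 and work as-is.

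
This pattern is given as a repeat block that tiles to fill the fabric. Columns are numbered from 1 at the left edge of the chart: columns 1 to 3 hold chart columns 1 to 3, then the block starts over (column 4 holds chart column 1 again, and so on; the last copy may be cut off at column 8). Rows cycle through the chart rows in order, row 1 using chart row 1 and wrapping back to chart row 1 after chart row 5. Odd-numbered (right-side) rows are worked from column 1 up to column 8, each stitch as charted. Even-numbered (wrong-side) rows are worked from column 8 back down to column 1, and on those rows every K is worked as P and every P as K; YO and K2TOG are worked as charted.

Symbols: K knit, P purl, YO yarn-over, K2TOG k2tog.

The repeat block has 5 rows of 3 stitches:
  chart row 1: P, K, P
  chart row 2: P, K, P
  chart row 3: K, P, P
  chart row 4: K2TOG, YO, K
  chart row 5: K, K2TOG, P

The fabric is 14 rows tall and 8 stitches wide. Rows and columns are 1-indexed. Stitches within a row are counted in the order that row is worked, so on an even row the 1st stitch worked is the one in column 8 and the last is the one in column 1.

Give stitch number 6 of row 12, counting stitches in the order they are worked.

For row 12: chart row = ((12-1) mod 5) + 1 = 2; this is a WS (even) row.
Chart row 2 tiled across columns 1-8: P K P P K P P K
Wrong side: read the tiled row from column 8 down to 1 and exchange K with P (leave YO, K2TOG).
Row 12 as worked: P K K P K K P K
Counting 6 along the worked row gives K.

Stitch:
K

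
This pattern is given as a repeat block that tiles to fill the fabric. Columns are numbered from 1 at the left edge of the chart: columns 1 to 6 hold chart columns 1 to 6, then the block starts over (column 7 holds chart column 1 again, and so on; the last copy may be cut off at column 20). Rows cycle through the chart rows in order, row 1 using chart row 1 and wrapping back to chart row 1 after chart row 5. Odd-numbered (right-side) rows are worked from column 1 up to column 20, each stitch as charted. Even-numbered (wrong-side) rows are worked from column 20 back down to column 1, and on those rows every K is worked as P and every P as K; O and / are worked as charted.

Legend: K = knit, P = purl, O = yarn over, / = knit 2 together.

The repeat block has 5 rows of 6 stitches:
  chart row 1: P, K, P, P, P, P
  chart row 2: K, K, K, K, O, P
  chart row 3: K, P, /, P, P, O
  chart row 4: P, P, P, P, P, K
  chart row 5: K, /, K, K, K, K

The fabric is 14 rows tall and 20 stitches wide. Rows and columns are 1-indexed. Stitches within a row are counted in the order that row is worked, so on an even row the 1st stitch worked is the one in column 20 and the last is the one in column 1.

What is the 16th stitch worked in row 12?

Row 12: (12-1) mod 5 = 1, so use chart row 2. Even row -> WS.
Chart row 2 tiled across columns 1-20: K K K K O P K K K K O P K K K K O P K K
WS row: flip the tiled sequence (start at column 20) and apply K<->P; O and / stay.
Row 12 as worked: P P K O P P P P K O P P P P K O P P P P
Counting 16 along the worked row gives O.

Result:
O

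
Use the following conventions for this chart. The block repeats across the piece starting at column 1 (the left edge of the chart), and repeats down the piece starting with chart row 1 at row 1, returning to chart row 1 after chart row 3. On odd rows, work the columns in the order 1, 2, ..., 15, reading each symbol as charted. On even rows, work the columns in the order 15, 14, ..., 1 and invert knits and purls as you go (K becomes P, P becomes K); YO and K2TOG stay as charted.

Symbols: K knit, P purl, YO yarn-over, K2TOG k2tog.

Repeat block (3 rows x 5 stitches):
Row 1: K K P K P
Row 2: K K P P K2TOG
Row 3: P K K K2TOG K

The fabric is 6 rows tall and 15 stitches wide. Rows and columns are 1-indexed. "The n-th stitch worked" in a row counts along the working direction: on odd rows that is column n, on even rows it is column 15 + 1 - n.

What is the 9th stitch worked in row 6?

For row 6: chart row = ((6-1) mod 3) + 1 = 3; this is a WS (even) row.
Chart row 3 tiled across columns 1-15: P K K K2TOG K P K K K2TOG K P K K K2TOG K
Wrong side: read the tiled row from column 15 down to 1 and exchange K with P (leave YO, K2TOG).
Row 6 as worked: P K2TOG P P K P K2TOG P P K P K2TOG P P K
Counting 9 along the worked row gives P.

Stitch:
P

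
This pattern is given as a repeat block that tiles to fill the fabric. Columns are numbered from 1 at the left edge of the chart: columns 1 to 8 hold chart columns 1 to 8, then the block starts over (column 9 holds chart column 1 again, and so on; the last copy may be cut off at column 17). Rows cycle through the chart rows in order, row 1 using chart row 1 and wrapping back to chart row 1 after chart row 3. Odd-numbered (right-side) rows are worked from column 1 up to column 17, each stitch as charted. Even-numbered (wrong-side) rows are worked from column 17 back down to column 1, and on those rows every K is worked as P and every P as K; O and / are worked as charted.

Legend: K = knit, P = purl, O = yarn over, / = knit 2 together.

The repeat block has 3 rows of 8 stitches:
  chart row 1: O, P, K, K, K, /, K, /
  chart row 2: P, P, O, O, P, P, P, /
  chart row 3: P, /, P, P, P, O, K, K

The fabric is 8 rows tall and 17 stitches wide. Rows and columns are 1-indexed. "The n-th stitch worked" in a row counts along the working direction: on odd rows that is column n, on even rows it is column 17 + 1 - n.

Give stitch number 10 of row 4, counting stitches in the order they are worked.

Result:
/

Derivation:
For row 4: chart row = ((4-1) mod 3) + 1 = 1; this is a WS (even) row.
Chart row 1 tiled across columns 1-17: O P K K K / K / O P K K K / K / O
WS row: flip the tiled sequence (start at column 17) and apply K<->P; O and / stay.
Row 4 as worked: O / P / P P P K O / P / P P P K O
Stitch 10 in working order -> /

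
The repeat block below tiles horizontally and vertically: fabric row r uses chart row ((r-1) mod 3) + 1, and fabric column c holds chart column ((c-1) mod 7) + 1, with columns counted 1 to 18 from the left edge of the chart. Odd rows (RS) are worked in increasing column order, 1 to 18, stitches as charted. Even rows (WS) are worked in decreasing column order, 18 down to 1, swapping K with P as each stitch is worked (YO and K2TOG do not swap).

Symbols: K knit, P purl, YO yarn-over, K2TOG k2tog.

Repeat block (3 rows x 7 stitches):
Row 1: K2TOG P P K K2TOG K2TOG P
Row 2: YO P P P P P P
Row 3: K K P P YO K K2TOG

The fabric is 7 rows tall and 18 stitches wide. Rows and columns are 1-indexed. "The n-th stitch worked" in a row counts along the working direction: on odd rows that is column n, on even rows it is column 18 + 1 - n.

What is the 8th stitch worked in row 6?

Row 6: (6-1) mod 3 = 2, so use chart row 3. Even row -> WS.
Chart row 3 tiled across columns 1-18: K K P P YO K K2TOG K K P P YO K K2TOG K K P P
WS row: flip the tiled sequence (start at column 18) and apply K<->P; YO and K2TOG stay.
Row 6 as worked: K K P P K2TOG P YO K K P P K2TOG P YO K K P P
The 8th stitch worked is K.

Stitch:
K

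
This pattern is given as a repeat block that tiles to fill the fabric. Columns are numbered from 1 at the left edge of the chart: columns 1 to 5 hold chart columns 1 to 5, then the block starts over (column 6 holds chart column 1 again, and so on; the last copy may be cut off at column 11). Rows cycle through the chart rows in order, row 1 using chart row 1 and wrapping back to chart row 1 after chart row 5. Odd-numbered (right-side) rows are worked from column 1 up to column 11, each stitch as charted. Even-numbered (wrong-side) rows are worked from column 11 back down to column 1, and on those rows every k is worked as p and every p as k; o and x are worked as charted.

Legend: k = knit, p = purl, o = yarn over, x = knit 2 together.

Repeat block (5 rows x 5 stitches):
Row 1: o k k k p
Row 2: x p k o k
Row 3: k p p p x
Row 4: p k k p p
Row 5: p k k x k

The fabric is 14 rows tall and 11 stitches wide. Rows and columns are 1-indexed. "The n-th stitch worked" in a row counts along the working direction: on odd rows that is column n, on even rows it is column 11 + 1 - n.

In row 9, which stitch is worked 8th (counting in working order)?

Stitch:
k

Derivation:
For row 9: chart row = ((9-1) mod 5) + 1 = 4; this is a RS (odd) row.
Chart row 4 tiled across columns 1-11: p k k p p p k k p p p
RS row: no reversal, no swap; stitch n worked = column n.
The 8th stitch worked is k.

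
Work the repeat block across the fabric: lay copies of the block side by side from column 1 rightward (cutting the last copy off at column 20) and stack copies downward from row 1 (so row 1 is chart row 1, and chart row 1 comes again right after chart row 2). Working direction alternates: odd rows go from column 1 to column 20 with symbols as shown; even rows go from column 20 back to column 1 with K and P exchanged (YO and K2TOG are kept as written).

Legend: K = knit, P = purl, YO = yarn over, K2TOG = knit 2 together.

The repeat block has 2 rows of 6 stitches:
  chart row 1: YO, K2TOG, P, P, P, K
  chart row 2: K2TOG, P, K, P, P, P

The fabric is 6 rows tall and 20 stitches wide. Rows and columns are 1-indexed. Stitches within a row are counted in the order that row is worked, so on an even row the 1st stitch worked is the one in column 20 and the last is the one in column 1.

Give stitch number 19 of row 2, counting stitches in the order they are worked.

== STITCH ==
K

Derivation:
Row 2 uses chart row ((2-1) mod 2)+1 = 2. Row 2 is even, so WS.
Chart row 2 tiled across columns 1-20: K2TOG P K P P P K2TOG P K P P P K2TOG P K P P P K2TOG P
Wrong side: read the tiled row from column 20 down to 1 and exchange K with P (leave YO, K2TOG).
Row 2 as worked: K K2TOG K K K P K K2TOG K K K P K K2TOG K K K P K K2TOG
Counting 19 along the worked row gives K.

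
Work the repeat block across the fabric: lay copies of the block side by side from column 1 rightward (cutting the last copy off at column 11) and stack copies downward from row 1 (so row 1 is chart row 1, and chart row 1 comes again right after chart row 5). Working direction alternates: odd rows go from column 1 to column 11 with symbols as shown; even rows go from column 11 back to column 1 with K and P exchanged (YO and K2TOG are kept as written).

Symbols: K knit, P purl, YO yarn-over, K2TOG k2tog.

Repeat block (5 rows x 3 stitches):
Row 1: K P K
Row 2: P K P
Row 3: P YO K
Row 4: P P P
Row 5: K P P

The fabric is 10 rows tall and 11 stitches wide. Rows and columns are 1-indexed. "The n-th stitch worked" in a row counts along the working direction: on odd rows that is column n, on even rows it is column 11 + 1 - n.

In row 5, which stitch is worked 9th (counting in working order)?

Row 5: (5-1) mod 5 = 4, so use chart row 5. Odd row -> RS.
Chart row 5 tiled across columns 1-11: K P P K P P K P P K P
RS: work column 1 to column 11, symbols as charted — the tiled row is the row as worked.
The 9th stitch worked is P.

Result:
P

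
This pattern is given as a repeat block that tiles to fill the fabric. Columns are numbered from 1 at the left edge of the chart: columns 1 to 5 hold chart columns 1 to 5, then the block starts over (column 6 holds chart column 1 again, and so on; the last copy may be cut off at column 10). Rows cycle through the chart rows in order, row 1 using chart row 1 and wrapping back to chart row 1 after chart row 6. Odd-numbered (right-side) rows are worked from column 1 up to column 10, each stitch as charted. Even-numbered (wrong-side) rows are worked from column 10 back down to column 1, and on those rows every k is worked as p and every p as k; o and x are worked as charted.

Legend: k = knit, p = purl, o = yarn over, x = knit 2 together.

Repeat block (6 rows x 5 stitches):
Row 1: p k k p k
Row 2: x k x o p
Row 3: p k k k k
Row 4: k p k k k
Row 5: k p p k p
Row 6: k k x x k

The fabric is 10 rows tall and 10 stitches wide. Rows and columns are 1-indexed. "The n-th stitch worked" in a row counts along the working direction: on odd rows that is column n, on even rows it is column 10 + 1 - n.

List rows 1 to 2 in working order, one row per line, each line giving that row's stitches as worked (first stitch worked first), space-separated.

Rows as worked:
p k k p k p k k p k
k o x p x k o x p x

Derivation:
Row 1: chart row 1, RS - tile across columns 1-10 and work as-is.
Row 2: chart row 2, WS - tiled (columns 1-10): x k x o p x k x o p; work from column 10 back to 1 with k<->p swapped.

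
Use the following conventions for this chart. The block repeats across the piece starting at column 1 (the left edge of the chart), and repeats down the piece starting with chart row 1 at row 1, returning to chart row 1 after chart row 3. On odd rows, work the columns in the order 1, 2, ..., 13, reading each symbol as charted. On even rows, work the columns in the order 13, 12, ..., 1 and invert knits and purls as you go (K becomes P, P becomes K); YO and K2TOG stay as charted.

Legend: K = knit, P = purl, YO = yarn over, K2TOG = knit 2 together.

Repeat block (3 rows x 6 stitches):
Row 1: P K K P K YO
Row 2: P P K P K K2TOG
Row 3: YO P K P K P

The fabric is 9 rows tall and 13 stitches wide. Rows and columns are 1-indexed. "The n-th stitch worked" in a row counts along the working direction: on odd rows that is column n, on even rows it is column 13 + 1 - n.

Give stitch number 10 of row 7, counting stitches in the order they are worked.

Result:
P

Derivation:
Row 7 uses chart row ((7-1) mod 3)+1 = 1. Row 7 is odd, so RS.
Chart row 1 tiled across columns 1-13: P K K P K YO P K K P K YO P
RS row: no reversal, no swap; stitch n worked = column n.
Stitch 10 in working order -> P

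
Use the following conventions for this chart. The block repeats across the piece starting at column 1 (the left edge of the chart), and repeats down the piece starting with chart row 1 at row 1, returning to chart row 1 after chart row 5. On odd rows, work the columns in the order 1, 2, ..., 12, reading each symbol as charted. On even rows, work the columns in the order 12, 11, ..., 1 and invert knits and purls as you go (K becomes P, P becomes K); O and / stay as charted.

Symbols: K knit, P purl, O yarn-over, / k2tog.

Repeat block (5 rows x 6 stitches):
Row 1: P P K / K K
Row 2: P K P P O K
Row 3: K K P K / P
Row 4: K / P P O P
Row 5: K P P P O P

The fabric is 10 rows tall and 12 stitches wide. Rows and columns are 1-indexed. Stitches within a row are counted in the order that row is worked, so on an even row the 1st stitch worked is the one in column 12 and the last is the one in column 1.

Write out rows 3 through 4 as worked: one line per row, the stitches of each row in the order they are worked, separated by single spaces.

Rows as worked:
K K P K / P K K P K / P
K O K K / P K O K K / P

Derivation:
Row 3: chart row 3, RS - tile across columns 1-12 and work as-is.
Row 4: chart row 4, WS - tiled (columns 1-12): K / P P O P K / P P O P; work from column 12 back to 1 with K<->P swapped.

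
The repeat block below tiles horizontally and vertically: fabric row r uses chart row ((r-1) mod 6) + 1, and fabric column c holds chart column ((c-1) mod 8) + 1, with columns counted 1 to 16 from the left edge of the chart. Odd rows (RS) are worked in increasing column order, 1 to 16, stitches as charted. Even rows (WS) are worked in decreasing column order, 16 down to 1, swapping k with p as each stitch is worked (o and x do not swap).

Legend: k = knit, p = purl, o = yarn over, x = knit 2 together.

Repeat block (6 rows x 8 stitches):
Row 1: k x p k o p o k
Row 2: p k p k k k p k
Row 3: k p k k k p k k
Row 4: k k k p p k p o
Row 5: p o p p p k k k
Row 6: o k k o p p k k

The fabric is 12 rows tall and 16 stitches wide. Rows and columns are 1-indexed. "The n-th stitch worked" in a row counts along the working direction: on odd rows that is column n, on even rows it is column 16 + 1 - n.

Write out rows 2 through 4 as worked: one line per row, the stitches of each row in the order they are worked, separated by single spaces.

Row 2: chart row 2, WS - tiled (columns 1-16): p k p k k k p k p k p k k k p k; work from column 16 back to 1 with k<->p swapped.
Row 3: chart row 3, RS - tile across columns 1-16 and work as-is.
Row 4: chart row 4, WS - tiled (columns 1-16): k k k p p k p o k k k p p k p o; work from column 16 back to 1 with k<->p swapped.

== ROWS AS WORKED ==
p k p p p k p k p k p p p k p k
k p k k k p k k k p k k k p k k
o k p k k p p p o k p k k p p p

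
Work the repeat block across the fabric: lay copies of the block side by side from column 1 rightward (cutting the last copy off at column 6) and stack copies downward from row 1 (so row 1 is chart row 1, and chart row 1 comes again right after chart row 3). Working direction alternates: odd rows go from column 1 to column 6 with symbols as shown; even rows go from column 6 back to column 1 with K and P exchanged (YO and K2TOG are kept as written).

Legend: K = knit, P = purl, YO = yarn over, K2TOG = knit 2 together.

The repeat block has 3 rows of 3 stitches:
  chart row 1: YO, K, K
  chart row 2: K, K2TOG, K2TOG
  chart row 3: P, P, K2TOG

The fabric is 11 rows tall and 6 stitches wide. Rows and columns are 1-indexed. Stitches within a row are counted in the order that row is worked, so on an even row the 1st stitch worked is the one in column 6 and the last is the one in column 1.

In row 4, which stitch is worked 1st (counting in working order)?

Row 4: (4-1) mod 3 = 0, so use chart row 1. Even row -> WS.
Chart row 1 tiled across columns 1-6: YO K K YO K K
WS: work from column 6 back to column 1 (reverse the tiled row), swapping K<->P (YO and K2TOG unchanged).
Row 4 as worked: P P YO P P YO
The 1st stitch worked is P.

== STITCH ==
P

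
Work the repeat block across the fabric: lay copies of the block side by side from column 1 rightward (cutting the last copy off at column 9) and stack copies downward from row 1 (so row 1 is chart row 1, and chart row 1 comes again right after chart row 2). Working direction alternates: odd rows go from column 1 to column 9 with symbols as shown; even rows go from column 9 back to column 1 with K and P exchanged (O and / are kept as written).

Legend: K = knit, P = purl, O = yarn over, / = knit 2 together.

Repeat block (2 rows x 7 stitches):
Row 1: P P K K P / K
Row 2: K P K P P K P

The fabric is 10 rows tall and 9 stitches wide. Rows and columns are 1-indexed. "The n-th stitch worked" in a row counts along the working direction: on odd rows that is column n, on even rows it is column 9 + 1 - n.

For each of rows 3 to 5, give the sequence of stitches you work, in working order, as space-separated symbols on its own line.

== ROWS AS WORKED ==
P P K K P / K P P
K P K P K K P K P
P P K K P / K P P

Derivation:
Row 3: chart row 1, RS - tile across columns 1-9 and work as-is.
Row 4: chart row 2, WS - tiled (columns 1-9): K P K P P K P K P; work from column 9 back to 1 with K<->P swapped.
Row 5: chart row 1, RS - tile across columns 1-9 and work as-is.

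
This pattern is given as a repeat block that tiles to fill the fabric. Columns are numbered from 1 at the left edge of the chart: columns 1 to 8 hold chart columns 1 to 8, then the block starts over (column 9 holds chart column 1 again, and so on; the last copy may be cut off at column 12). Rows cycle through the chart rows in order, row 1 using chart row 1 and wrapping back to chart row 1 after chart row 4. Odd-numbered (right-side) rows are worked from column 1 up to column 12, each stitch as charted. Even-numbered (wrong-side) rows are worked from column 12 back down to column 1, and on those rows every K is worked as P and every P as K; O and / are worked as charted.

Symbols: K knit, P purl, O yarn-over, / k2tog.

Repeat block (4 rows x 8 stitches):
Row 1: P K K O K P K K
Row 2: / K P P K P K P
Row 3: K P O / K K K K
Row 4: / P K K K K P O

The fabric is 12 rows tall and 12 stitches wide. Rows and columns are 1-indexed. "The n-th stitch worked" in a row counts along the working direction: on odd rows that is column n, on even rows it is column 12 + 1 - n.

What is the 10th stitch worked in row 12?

Row 12 uses chart row ((12-1) mod 4)+1 = 4. Row 12 is even, so WS.
Chart row 4 tiled across columns 1-12: / P K K K K P O / P K K
WS: work from column 12 back to column 1 (reverse the tiled row), swapping K<->P (O and / unchanged).
Row 12 as worked: P P K / O K P P P P K /
The 10th stitch worked is P.

Result:
P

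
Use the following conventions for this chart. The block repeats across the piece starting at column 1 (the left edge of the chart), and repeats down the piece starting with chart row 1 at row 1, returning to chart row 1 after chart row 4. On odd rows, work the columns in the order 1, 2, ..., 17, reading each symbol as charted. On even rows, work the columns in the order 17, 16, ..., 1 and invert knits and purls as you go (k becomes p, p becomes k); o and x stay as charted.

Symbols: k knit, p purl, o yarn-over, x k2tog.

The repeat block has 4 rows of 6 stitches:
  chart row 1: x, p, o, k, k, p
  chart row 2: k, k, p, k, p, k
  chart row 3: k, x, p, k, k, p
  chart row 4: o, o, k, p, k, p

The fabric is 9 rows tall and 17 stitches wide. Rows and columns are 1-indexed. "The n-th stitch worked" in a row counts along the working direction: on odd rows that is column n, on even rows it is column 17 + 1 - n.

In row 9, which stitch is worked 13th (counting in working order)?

== STITCH ==
x

Derivation:
Row 9 uses chart row ((9-1) mod 4)+1 = 1. Row 9 is odd, so RS.
Chart row 1 tiled across columns 1-17: x p o k k p x p o k k p x p o k k
Right side: take the tiled row as-is (worked left to right from column 1).
Counting 13 along the worked row gives x.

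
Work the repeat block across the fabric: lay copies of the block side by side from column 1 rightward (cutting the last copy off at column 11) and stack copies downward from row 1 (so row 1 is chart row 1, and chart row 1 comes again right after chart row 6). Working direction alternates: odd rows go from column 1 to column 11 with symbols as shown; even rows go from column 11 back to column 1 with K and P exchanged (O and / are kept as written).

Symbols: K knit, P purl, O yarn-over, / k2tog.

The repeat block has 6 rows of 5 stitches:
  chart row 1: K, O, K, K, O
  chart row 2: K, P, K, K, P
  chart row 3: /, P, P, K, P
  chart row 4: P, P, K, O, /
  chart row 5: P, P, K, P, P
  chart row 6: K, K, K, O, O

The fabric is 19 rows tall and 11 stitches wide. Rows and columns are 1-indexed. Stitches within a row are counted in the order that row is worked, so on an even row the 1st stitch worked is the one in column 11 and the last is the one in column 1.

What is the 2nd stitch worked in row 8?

Result:
K

Derivation:
For row 8: chart row = ((8-1) mod 6) + 1 = 2; this is a WS (even) row.
Chart row 2 tiled across columns 1-11: K P K K P K P K K P K
WS: work from column 11 back to column 1 (reverse the tiled row), swapping K<->P (O and / unchanged).
Row 8 as worked: P K P P K P K P P K P
Counting 2 along the worked row gives K.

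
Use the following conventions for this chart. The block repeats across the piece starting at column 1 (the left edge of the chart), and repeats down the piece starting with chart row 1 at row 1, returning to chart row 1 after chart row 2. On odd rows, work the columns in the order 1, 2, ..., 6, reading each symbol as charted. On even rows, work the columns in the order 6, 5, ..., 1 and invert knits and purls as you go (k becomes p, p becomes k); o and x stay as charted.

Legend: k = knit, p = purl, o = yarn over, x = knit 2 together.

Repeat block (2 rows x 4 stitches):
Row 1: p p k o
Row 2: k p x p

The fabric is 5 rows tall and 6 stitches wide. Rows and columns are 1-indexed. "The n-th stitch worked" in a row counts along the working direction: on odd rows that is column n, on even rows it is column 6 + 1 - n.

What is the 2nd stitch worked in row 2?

Row 2 uses chart row ((2-1) mod 2)+1 = 2. Row 2 is even, so WS.
Chart row 2 tiled across columns 1-6: k p x p k p
Wrong side: read the tiled row from column 6 down to 1 and exchange k with p (leave o, x).
Row 2 as worked: k p k x k p
Counting 2 along the worked row gives p.

Stitch:
p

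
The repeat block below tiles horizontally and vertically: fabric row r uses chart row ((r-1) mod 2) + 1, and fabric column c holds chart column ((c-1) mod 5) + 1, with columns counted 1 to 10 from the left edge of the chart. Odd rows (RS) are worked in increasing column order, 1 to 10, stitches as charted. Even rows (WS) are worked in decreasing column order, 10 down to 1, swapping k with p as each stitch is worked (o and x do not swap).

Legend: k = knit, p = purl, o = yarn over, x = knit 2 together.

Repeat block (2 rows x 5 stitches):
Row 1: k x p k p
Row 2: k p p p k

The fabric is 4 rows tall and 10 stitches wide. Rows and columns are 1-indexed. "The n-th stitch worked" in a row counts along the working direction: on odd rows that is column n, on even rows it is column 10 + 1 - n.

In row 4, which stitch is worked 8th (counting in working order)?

Stitch:
k

Derivation:
Row 4: (4-1) mod 2 = 1, so use chart row 2. Even row -> WS.
Chart row 2 tiled across columns 1-10: k p p p k k p p p k
Wrong side: read the tiled row from column 10 down to 1 and exchange k with p (leave o, x).
Row 4 as worked: p k k k p p k k k p
Stitch 8 in working order -> k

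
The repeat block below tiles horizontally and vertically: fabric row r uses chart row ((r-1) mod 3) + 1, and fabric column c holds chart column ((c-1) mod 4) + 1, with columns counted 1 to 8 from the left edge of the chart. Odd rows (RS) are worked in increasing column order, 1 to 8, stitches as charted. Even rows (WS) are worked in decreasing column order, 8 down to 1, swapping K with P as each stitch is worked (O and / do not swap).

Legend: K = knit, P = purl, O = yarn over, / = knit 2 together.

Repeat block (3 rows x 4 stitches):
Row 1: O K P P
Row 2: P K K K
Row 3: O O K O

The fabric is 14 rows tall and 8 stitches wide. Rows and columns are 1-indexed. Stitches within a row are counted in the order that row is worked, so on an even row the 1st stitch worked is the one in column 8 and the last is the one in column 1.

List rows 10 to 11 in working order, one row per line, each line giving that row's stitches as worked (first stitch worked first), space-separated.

Row 10: chart row 1, WS - tiled (columns 1-8): O K P P O K P P; work from column 8 back to 1 with K<->P swapped.
Row 11: chart row 2, RS - tile across columns 1-8 and work as-is.

Rows as worked:
K K P O K K P O
P K K K P K K K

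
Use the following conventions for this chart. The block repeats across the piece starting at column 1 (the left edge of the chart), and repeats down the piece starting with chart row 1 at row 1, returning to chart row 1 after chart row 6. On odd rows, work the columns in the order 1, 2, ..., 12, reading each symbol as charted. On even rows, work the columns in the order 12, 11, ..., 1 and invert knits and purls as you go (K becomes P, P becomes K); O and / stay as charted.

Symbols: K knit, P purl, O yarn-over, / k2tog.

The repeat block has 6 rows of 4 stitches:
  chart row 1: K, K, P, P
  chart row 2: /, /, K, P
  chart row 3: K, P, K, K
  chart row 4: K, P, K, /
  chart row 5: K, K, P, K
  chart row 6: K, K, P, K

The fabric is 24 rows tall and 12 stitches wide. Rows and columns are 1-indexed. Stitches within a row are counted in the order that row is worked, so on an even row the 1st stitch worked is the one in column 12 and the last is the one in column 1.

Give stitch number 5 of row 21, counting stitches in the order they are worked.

Row 21: (21-1) mod 6 = 2, so use chart row 3. Odd row -> RS.
Chart row 3 tiled across columns 1-12: K P K K K P K K K P K K
Right side: take the tiled row as-is (worked left to right from column 1).
The 5th stitch worked is K.

Result:
K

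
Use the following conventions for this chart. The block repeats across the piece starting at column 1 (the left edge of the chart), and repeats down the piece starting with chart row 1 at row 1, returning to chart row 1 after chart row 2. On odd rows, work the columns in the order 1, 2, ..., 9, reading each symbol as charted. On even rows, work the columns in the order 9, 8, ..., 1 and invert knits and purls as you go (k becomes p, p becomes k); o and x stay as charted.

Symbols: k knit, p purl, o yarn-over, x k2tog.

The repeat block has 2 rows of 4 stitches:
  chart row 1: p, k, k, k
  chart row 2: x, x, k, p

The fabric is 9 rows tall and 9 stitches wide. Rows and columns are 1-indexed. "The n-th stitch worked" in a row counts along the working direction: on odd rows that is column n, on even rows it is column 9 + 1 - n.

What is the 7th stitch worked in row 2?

Row 2 uses chart row ((2-1) mod 2)+1 = 2. Row 2 is even, so WS.
Chart row 2 tiled across columns 1-9: x x k p x x k p x
WS row: flip the tiled sequence (start at column 9) and apply k<->p; o and x stay.
Row 2 as worked: x k p x x k p x x
The 7th stitch worked is p.

Result:
p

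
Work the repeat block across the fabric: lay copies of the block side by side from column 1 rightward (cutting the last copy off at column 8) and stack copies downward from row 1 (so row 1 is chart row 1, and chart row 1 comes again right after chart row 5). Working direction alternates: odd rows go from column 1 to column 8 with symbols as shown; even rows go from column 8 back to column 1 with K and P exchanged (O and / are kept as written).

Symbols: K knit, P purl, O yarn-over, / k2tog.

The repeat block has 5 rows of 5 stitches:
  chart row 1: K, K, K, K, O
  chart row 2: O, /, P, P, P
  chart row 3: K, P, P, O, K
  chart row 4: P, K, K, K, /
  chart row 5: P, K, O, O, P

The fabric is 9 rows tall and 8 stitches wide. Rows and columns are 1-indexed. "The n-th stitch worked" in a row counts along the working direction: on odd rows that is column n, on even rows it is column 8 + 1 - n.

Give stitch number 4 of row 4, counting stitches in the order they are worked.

For row 4: chart row = ((4-1) mod 5) + 1 = 4; this is a WS (even) row.
Chart row 4 tiled across columns 1-8: P K K K / P K K
WS: work from column 8 back to column 1 (reverse the tiled row), swapping K<->P (O and / unchanged).
Row 4 as worked: P P K / P P P K
The 4th stitch worked is /.

== STITCH ==
/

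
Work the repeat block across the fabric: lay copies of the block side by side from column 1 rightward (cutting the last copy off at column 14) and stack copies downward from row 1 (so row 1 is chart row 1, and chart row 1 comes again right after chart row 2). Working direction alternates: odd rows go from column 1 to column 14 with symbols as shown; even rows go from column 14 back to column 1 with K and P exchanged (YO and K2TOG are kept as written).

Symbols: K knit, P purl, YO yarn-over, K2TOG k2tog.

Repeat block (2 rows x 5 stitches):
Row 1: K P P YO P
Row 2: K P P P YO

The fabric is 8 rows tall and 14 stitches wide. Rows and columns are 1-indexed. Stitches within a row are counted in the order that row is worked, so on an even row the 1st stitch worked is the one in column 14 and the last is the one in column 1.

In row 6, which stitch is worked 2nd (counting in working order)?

Row 6: (6-1) mod 2 = 1, so use chart row 2. Even row -> WS.
Chart row 2 tiled across columns 1-14: K P P P YO K P P P YO K P P P
WS: work from column 14 back to column 1 (reverse the tiled row), swapping K<->P (YO and K2TOG unchanged).
Row 6 as worked: K K K P YO K K K P YO K K K P
The 2nd stitch worked is K.

== STITCH ==
K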